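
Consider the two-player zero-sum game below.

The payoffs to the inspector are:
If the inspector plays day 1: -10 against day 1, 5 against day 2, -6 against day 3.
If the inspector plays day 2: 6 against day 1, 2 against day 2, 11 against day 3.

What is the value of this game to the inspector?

Column day 3 is strictly dominated by day 1 for the inspectee (it gives the inspector more in every row).
The remaining 2×2 game on (day 1, day 2) × (day 1, day 2) has no saddle point. Let the inspector play day 1 with probability p; indifference gives −10p + 6(1−p) = 5p + 2(1−p), so p = 4/19.
Similarly the inspectee's optimal q on day 1 is 3/19, and the value is -10·(3/19) + (5)·(16/19) = 50/19.

50/19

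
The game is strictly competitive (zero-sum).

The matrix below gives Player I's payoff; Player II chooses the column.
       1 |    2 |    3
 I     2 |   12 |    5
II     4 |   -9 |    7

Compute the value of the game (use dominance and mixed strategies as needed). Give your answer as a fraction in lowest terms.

Column 3 is strictly dominated by 1 for Player II (it gives Player I more in every row).
The remaining 2×2 game on (I, II) × (1, 2) has no saddle point. Let Player I play I with probability p; indifference gives 2p + 4(1−p) = 12p − 9(1−p), so p = 13/23.
Similarly Player II's optimal q on 1 is 21/23, and the value is 2·(21/23) + (12)·(2/23) = 66/23.

66/23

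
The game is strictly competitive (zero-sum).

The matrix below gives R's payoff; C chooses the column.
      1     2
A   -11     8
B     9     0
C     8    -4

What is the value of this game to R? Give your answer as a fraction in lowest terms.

Row C is strictly dominated by row B, so R never plays it.
The remaining 2×2 game on (A, B) × (1, 2) has no saddle point. Let R play A with probability p; indifference gives −11p + 9(1−p) = 8p, so p = 9/28.
Similarly C's optimal q on 1 is 2/7, and the value is -11·(2/7) + (8)·(5/7) = 18/7.

18/7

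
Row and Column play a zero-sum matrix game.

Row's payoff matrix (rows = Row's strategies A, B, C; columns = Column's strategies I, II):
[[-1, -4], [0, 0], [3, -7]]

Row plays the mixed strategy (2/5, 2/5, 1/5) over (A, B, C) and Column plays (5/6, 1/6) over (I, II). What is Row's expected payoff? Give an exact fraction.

Against (5/6, 1/6), each row's expected payoff is A: -3/2; B: 0; C: 4/3.
Taking the (2/5, 2/5, 1/5)-weighted average: (2/5)·(-3/2) + (2/5)·(0) + (1/5)·(4/3) = -1/3.

-1/3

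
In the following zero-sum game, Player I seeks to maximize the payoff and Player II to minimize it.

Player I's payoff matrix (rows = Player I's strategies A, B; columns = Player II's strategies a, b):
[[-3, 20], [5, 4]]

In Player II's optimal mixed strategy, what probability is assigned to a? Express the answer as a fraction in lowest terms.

2/3

Row minima are -3 and 4, so Player I's maximin is 4; column maxima are 5 and 20, so Player II's minimax is 5. These differ, so the equilibrium is in mixed strategies.
Let Player II play a with probability q. Player I is indifferent when −3q + 20(1−q) = 5q + 4(1−q), giving q = 2/3.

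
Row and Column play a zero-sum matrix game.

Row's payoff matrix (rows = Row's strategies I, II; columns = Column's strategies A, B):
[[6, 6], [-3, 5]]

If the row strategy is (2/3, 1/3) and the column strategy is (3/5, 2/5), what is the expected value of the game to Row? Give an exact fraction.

Against (3/5, 2/5), each row's expected payoff is I: 6; II: 1/5.
Taking the (2/3, 1/3)-weighted average: (2/3)·(6) + (1/3)·(1/5) = 61/15.

61/15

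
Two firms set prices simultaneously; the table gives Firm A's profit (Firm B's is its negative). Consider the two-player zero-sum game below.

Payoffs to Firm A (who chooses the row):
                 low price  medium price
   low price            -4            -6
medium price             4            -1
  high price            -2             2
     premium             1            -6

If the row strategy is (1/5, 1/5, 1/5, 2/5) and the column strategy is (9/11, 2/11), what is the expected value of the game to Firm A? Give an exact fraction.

-34/55

Against (9/11, 2/11), each row's expected payoff is low price: -48/11; medium price: 34/11; high price: -14/11; premium: -3/11.
Taking the (1/5, 1/5, 1/5, 2/5)-weighted average: (1/5)·(-48/11) + (1/5)·(34/11) + (1/5)·(-14/11) + (2/5)·(-3/11) = -34/55.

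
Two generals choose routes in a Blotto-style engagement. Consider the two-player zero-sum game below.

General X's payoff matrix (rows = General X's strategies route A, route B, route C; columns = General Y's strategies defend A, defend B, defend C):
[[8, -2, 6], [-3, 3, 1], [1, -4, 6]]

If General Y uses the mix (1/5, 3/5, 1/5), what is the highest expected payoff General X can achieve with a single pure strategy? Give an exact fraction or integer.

8/5

route A: (8)·(1/5) + (-2)·(3/5) + (6)·(1/5) = 8/5.
route B: (-3)·(1/5) + (3)·(3/5) + (1)·(1/5) = 7/5.
route C: (1)·(1/5) + (-4)·(3/5) + (6)·(1/5) = -1.
The best pure response is route A with expected payoff 8/5.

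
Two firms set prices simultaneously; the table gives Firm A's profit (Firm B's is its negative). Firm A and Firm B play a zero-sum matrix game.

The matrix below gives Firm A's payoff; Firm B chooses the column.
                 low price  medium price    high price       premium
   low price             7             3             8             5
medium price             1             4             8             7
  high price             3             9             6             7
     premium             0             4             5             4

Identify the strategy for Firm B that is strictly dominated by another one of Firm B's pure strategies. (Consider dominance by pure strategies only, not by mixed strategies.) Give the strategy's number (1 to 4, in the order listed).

3

Firm B prefers columns that give Firm A less. Compare high price with low price: 7 < 8, 1 < 8, 3 < 6, 0 < 5.
So low price strictly dominates high price for Firm B; high price is strictly dominated.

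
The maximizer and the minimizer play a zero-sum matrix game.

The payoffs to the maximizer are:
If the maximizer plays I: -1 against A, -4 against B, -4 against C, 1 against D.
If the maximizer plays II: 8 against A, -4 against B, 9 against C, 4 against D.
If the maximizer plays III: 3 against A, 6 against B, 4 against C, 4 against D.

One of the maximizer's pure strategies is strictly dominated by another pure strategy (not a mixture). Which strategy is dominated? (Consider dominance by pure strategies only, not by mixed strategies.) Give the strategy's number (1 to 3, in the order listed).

1

Compare I with III: 3 > -1, 6 > -4, 4 > -4, 4 > 1.
So III strictly dominates I for the maximizer; I is strictly dominated.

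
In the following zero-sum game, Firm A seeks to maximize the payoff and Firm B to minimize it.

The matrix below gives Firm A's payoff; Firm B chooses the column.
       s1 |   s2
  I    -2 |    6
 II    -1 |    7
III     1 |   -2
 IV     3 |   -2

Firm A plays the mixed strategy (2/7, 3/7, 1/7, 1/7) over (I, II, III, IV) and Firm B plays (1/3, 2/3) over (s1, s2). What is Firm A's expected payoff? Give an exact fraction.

Against (1/3, 2/3), each row's expected payoff is I: 10/3; II: 13/3; III: -1; IV: -1/3.
Taking the (2/7, 3/7, 1/7, 1/7)-weighted average: (2/7)·(10/3) + (3/7)·(13/3) + (1/7)·(-1) + (1/7)·(-1/3) = 55/21.

55/21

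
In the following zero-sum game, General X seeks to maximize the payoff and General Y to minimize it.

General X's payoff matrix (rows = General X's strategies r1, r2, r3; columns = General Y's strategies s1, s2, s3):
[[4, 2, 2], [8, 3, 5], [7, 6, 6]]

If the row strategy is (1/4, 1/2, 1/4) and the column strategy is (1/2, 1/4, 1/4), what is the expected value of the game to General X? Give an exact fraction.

43/8

Against (1/2, 1/4, 1/4), each row's expected payoff is r1: 3; r2: 6; r3: 13/2.
Taking the (1/4, 1/2, 1/4)-weighted average: (1/4)·(3) + (1/2)·(6) + (1/4)·(13/2) = 43/8.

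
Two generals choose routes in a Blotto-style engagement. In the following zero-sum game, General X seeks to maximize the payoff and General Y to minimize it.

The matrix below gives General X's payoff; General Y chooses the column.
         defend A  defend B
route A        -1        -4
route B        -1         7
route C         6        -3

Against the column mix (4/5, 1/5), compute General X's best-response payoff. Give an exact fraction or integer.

21/5

route A: (-1)·(4/5) + (-4)·(1/5) = -8/5.
route B: (-1)·(4/5) + (7)·(1/5) = 3/5.
route C: (6)·(4/5) + (-3)·(1/5) = 21/5.
The best pure response is route C with expected payoff 21/5.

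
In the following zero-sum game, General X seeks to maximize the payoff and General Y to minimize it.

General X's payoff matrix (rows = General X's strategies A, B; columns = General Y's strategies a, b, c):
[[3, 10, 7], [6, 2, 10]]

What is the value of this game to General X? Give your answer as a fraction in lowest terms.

54/11

Column c is strictly dominated by a for General Y (it gives General X more in every row).
The remaining 2×2 game on (A, B) × (a, b) has no saddle point. Let General X play A with probability p; indifference gives 3p + 6(1−p) = 10p + 2(1−p), so p = 4/11.
Similarly General Y's optimal q on a is 8/11, and the value is 3·(8/11) + (10)·(3/11) = 54/11.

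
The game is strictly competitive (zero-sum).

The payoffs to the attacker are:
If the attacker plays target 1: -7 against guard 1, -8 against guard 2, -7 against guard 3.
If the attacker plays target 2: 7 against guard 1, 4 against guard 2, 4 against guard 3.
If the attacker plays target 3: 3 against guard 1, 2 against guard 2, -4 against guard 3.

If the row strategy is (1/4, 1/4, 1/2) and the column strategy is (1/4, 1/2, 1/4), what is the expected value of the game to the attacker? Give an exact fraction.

-5/16

Against (1/4, 1/2, 1/4), each row's expected payoff is target 1: -15/2; target 2: 19/4; target 3: 3/4.
Taking the (1/4, 1/4, 1/2)-weighted average: (1/4)·(-15/2) + (1/4)·(19/4) + (1/2)·(3/4) = -5/16.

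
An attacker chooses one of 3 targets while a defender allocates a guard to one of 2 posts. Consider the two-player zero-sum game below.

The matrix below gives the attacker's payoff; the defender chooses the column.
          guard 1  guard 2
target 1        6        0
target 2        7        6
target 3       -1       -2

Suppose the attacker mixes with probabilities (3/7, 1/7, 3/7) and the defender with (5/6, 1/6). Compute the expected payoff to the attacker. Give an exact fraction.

Against (5/6, 1/6), each row's expected payoff is target 1: 5; target 2: 41/6; target 3: -7/6.
Taking the (3/7, 1/7, 3/7)-weighted average: (3/7)·(5) + (1/7)·(41/6) + (3/7)·(-7/6) = 55/21.

55/21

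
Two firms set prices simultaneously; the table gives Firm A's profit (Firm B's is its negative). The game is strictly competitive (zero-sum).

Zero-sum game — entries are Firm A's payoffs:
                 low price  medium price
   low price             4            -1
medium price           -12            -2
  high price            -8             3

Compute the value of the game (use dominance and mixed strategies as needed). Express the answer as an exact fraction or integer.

Row medium price is strictly dominated by row high price, so Firm A never plays it.
The remaining 2×2 game on (low price, high price) × (low price, medium price) has no saddle point. Let Firm A play low price with probability p; indifference gives 4p − 8(1−p) = −p + 3(1−p), so p = 11/16.
Similarly Firm B's optimal q on low price is 1/4, and the value is 4·(1/4) + (-1)·(3/4) = 1/4.

1/4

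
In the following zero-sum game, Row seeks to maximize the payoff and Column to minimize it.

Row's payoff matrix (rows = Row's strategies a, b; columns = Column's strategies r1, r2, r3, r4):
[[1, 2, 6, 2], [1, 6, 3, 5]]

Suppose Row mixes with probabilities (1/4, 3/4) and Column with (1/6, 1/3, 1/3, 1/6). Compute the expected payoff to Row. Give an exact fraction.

Against (1/6, 1/3, 1/3, 1/6), each row's expected payoff is a: 19/6; b: 4.
Taking the (1/4, 3/4)-weighted average: (1/4)·(19/6) + (3/4)·(4) = 91/24.

91/24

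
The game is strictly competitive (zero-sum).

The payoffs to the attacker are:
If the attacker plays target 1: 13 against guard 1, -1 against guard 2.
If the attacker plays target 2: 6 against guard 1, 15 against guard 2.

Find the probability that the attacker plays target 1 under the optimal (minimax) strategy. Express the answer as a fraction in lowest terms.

9/23

Row minima are -1 and 6, so the attacker's maximin is 6; column maxima are 13 and 15, so the defender's minimax is 13. These differ, so the equilibrium is in mixed strategies.
Let the attacker play target 1 with probability p. The defender is indifferent when 13p + 6(1−p) = −p + 15(1−p), giving p = 9/23.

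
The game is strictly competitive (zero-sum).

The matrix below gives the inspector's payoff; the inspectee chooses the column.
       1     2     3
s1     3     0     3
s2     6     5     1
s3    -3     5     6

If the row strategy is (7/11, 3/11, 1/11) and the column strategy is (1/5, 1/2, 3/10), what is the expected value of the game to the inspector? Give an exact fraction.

Against (1/5, 1/2, 3/10), each row's expected payoff is s1: 3/2; s2: 4; s3: 37/10.
Taking the (7/11, 3/11, 1/11)-weighted average: (7/11)·(3/2) + (3/11)·(4) + (1/11)·(37/10) = 131/55.

131/55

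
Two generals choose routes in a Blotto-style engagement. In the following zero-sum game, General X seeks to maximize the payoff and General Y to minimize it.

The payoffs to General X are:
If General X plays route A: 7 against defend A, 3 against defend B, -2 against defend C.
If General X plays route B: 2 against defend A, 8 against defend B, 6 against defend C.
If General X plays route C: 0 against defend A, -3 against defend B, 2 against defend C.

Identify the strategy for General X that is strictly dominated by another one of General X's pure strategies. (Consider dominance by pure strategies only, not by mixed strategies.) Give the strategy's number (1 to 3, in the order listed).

Compare route C with route B: 2 > 0, 8 > -3, 6 > 2.
So route B strictly dominates route C for General X; route C is strictly dominated.

3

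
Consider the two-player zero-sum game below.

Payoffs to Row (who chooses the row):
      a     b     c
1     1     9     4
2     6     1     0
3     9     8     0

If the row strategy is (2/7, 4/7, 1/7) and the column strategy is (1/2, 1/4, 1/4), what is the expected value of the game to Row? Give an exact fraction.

27/7

Against (1/2, 1/4, 1/4), each row's expected payoff is 1: 15/4; 2: 13/4; 3: 13/2.
Taking the (2/7, 4/7, 1/7)-weighted average: (2/7)·(15/4) + (4/7)·(13/4) + (1/7)·(13/2) = 27/7.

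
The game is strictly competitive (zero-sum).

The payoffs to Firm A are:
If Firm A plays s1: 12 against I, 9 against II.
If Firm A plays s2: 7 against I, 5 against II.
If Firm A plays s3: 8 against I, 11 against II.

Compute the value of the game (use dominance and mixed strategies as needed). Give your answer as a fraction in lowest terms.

Row s2 is strictly dominated by row s1, so Firm A never plays it.
The remaining 2×2 game on (s1, s3) × (I, II) has no saddle point. Let Firm A play s1 with probability p; indifference gives 12p + 8(1−p) = 9p + 11(1−p), so p = 1/2.
Similarly Firm B's optimal q on I is 1/3, and the value is 12·(1/3) + (9)·(2/3) = 10.

10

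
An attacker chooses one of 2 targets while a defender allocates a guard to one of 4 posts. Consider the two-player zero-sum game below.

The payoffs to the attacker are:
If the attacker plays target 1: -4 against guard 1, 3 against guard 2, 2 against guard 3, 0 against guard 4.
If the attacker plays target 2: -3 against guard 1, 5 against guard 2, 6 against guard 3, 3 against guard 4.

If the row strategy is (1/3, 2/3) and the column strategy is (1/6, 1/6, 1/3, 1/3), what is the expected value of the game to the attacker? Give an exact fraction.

43/18

Against (1/6, 1/6, 1/3, 1/3), each row's expected payoff is target 1: 1/2; target 2: 10/3.
Taking the (1/3, 2/3)-weighted average: (1/3)·(1/2) + (2/3)·(10/3) = 43/18.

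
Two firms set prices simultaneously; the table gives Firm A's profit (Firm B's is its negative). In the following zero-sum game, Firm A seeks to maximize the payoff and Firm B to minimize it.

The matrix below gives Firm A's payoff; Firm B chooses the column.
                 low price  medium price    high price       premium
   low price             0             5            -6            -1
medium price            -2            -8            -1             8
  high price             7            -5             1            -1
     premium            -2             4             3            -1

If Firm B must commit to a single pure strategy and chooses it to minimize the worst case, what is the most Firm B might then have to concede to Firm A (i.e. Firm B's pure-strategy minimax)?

The worst case (largest entry) in each column is low price: 7, medium price: 5, high price: 3, premium: 8.
The best (smallest) of these is 3.

3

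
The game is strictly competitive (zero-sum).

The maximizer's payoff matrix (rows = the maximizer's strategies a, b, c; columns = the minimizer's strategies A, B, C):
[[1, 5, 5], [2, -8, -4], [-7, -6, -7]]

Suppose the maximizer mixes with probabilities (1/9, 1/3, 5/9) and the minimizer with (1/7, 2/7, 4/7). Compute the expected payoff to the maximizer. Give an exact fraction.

Against (1/7, 2/7, 4/7), each row's expected payoff is a: 31/7; b: -30/7; c: -47/7.
Taking the (1/9, 1/3, 5/9)-weighted average: (1/9)·(31/7) + (1/3)·(-30/7) + (5/9)·(-47/7) = -14/3.

-14/3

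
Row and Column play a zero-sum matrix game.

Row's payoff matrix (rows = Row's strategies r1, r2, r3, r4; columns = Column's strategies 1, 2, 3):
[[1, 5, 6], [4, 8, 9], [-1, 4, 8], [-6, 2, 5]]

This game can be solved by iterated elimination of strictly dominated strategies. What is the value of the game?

4

Column 2 is strictly dominated by 1 for Column (1<5, 4<8, -1<4, -6<2); eliminate 2.
Column 3 is strictly dominated by 1 for Column (1<6, 4<9, -1<8, -6<5); eliminate 3.
Row r3 is strictly dominated by row r1 (1>-1); eliminate r3.
Row r1 is strictly dominated by row r2 (4>1); eliminate r1.
Row r4 is strictly dominated by row r2 (4>-6); eliminate r4.
Only (r2, 1) remains, with payoff 4.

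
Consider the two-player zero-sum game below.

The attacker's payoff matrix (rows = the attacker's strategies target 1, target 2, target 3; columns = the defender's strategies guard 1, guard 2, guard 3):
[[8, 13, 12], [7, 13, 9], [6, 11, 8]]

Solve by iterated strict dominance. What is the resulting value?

Column guard 3 is strictly dominated by guard 1 for the defender (8<12, 7<9, 6<8); eliminate guard 3.
Row target 3 is strictly dominated by row target 1 (8>6, 13>11); eliminate target 3.
Column guard 2 is strictly dominated by guard 1 for the defender (8<13, 7<13); eliminate guard 2.
Row target 2 is strictly dominated by row target 1 (8>7); eliminate target 2.
Only (target 1, guard 1) remains, with payoff 8.

8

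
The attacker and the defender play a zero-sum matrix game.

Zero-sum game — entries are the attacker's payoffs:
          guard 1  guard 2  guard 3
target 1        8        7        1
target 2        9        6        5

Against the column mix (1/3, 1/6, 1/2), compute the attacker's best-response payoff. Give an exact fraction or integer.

13/2

target 1: (8)·(1/3) + (7)·(1/6) + (1)·(1/2) = 13/3.
target 2: (9)·(1/3) + (6)·(1/6) + (5)·(1/2) = 13/2.
The best pure response is target 2 with expected payoff 13/2.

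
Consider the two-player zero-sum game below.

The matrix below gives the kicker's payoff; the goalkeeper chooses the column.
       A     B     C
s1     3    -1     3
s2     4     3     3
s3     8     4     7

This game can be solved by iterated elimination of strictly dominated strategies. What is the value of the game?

4

Row s1 is strictly dominated by row s3 (8>3, 4>-1, 7>3); eliminate s1.
Column A is strictly dominated by B for the goalkeeper (3<4, 4<8); eliminate A.
Row s2 is strictly dominated by row s3 (4>3, 7>3); eliminate s2.
Column C is strictly dominated by B for the goalkeeper (4<7); eliminate C.
Only (s3, B) remains, with payoff 4.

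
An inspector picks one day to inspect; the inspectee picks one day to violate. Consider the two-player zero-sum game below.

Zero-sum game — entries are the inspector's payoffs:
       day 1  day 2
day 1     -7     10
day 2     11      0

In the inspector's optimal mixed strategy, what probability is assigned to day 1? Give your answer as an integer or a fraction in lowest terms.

Row minima are -7 and 0, so the inspector's maximin is 0; column maxima are 11 and 10, so the inspectee's minimax is 10. These differ, so the equilibrium is in mixed strategies.
Let the inspector play day 1 with probability p. The inspectee is indifferent when −7p + 11(1−p) = 10p, giving p = 11/28.

11/28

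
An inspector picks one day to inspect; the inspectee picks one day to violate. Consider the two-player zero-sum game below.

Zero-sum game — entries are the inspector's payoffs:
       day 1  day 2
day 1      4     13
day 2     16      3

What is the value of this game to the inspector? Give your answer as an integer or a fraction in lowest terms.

98/11

Row minima are 4 and 3, so the inspector's maximin is 4; column maxima are 16 and 13, so the inspectee's minimax is 13. These differ, so the equilibrium is in mixed strategies.
Let the inspector play day 1 with probability p. The inspectee is indifferent when 4p + 16(1−p) = 13p + 3(1−p), giving p = 13/22.
Let the inspectee play day 1 with probability q. The inspector is indifferent when 4q + 13(1−q) = 16q + 3(1−q), giving q = 5/11.
The value is 4·(5/11) + (13)·(6/11) = 98/11.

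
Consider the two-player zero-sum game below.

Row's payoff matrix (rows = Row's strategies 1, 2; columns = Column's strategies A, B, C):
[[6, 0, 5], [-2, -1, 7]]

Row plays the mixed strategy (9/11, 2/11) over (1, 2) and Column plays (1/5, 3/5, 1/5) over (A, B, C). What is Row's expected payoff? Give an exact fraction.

103/55

Against (1/5, 3/5, 1/5), each row's expected payoff is 1: 11/5; 2: 2/5.
Taking the (9/11, 2/11)-weighted average: (9/11)·(11/5) + (2/11)·(2/5) = 103/55.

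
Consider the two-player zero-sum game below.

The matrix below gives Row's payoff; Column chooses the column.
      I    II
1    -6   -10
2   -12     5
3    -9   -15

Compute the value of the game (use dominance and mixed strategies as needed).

-50/7

Row 3 is strictly dominated by row 1, so Row never plays it.
The remaining 2×2 game on (1, 2) × (I, II) has no saddle point. Let Row play 1 with probability p; indifference gives −6p − 12(1−p) = −10p + 5(1−p), so p = 17/21.
Similarly Column's optimal q on I is 5/7, and the value is -6·(5/7) + (-10)·(2/7) = -50/7.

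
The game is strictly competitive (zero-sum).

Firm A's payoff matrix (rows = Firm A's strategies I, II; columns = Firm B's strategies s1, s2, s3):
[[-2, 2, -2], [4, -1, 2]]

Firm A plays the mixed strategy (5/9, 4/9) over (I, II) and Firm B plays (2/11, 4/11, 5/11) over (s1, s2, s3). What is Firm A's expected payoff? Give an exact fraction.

Against (2/11, 4/11, 5/11), each row's expected payoff is I: -6/11; II: 14/11.
Taking the (5/9, 4/9)-weighted average: (5/9)·(-6/11) + (4/9)·(14/11) = 26/99.

26/99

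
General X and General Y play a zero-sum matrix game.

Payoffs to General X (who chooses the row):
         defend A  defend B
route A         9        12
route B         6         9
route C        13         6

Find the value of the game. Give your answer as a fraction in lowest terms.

Row route B is strictly dominated by row route A, so General X never plays it.
The remaining 2×2 game on (route A, route C) × (defend A, defend B) has no saddle point. Let General X play route A with probability p; indifference gives 9p + 13(1−p) = 12p + 6(1−p), so p = 7/10.
Similarly General Y's optimal q on defend A is 3/5, and the value is 9·(3/5) + (12)·(2/5) = 51/5.

51/5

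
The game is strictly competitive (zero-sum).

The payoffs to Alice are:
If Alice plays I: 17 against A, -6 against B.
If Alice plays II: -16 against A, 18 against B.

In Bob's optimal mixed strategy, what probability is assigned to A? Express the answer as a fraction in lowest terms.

8/19

Row minima are -6 and -16, so Alice's maximin is -6; column maxima are 17 and 18, so Bob's minimax is 17. These differ, so the equilibrium is in mixed strategies.
Let Bob play A with probability q. Alice is indifferent when 17q − 6(1−q) = −16q + 18(1−q), giving q = 8/19.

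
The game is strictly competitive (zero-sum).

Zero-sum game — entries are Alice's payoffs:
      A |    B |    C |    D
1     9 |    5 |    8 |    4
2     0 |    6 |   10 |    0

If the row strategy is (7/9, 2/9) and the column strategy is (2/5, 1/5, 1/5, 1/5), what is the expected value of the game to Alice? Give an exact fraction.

277/45

Against (2/5, 1/5, 1/5, 1/5), each row's expected payoff is 1: 7; 2: 16/5.
Taking the (7/9, 2/9)-weighted average: (7/9)·(7) + (2/9)·(16/5) = 277/45.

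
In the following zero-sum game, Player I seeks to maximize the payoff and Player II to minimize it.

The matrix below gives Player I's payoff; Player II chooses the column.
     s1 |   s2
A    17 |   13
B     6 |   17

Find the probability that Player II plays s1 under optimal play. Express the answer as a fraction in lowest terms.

Row minima are 13 and 6, so Player I's maximin is 13; column maxima are 17 and 17, so Player II's minimax is 17. These differ, so the equilibrium is in mixed strategies.
Let Player II play s1 with probability q. Player I is indifferent when 17q + 13(1−q) = 6q + 17(1−q), giving q = 4/15.

4/15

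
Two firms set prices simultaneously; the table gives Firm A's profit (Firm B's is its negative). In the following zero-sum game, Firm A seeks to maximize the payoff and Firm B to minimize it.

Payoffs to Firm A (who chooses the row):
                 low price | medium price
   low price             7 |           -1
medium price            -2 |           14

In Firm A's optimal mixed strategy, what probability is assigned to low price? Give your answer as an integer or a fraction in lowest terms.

Row minima are -1 and -2, so Firm A's maximin is -1; column maxima are 7 and 14, so Firm B's minimax is 7. These differ, so the equilibrium is in mixed strategies.
Let Firm A play low price with probability p. Firm B is indifferent when 7p − 2(1−p) = −p + 14(1−p), giving p = 2/3.

2/3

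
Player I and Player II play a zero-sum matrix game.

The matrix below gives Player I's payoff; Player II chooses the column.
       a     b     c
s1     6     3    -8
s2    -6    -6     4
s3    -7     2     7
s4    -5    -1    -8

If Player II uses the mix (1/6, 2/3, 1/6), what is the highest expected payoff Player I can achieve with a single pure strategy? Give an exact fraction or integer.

s1: (6)·(1/6) + (3)·(2/3) + (-8)·(1/6) = 5/3.
s2: (-6)·(1/6) + (-6)·(2/3) + (4)·(1/6) = -13/3.
s3: (-7)·(1/6) + (2)·(2/3) + (7)·(1/6) = 4/3.
s4: (-5)·(1/6) + (-1)·(2/3) + (-8)·(1/6) = -17/6.
The best pure response is s1 with expected payoff 5/3.

5/3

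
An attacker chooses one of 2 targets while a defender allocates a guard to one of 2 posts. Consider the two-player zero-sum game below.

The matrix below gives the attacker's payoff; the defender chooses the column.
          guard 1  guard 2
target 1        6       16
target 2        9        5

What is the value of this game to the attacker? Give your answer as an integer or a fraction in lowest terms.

57/7

Row minima are 6 and 5, so the attacker's maximin is 6; column maxima are 9 and 16, so the defender's minimax is 9. These differ, so the equilibrium is in mixed strategies.
Let the attacker play target 1 with probability p. The defender is indifferent when 6p + 9(1−p) = 16p + 5(1−p), giving p = 2/7.
Let the defender play guard 1 with probability q. The attacker is indifferent when 6q + 16(1−q) = 9q + 5(1−q), giving q = 11/14.
The value is 6·(11/14) + (16)·(3/14) = 57/7.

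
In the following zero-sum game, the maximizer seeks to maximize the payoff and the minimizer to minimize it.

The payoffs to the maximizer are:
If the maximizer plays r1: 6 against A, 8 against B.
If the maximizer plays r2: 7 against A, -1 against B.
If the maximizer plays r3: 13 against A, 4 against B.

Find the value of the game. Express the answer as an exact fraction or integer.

80/11

Row r2 is strictly dominated by row r3, so the maximizer never plays it.
The remaining 2×2 game on (r1, r3) × (A, B) has no saddle point. Let the maximizer play r1 with probability p; indifference gives 6p + 13(1−p) = 8p + 4(1−p), so p = 9/11.
Similarly the minimizer's optimal q on A is 4/11, and the value is 6·(4/11) + (8)·(7/11) = 80/11.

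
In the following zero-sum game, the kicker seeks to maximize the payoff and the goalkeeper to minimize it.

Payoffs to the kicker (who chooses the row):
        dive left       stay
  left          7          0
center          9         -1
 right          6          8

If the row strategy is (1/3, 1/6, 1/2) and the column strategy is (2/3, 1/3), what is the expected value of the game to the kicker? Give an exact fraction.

35/6

Against (2/3, 1/3), each row's expected payoff is left: 14/3; center: 17/3; right: 20/3.
Taking the (1/3, 1/6, 1/2)-weighted average: (1/3)·(14/3) + (1/6)·(17/3) + (1/2)·(20/3) = 35/6.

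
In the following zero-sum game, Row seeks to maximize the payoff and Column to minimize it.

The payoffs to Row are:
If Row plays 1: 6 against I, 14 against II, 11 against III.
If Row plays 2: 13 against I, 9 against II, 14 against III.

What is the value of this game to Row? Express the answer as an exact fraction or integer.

Column III is strictly dominated by I for Column (it gives Row more in every row).
The remaining 2×2 game on (1, 2) × (I, II) has no saddle point. Let Row play 1 with probability p; indifference gives 6p + 13(1−p) = 14p + 9(1−p), so p = 1/3.
Similarly Column's optimal q on I is 5/12, and the value is 6·(5/12) + (14)·(7/12) = 32/3.

32/3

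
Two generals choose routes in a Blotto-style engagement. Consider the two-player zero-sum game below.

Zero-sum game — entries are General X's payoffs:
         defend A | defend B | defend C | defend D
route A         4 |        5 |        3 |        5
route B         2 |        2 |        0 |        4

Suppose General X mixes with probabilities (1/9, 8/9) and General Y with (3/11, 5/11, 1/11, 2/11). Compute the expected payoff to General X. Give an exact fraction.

Against (3/11, 5/11, 1/11, 2/11), each row's expected payoff is route A: 50/11; route B: 24/11.
Taking the (1/9, 8/9)-weighted average: (1/9)·(50/11) + (8/9)·(24/11) = 22/9.

22/9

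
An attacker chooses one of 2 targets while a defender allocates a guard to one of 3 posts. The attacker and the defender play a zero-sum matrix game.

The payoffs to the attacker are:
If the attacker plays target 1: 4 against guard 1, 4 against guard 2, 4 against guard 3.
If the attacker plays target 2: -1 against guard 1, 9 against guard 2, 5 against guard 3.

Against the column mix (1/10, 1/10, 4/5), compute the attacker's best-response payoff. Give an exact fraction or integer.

target 1: (4)·(1/10) + (4)·(1/10) + (4)·(4/5) = 4.
target 2: (-1)·(1/10) + (9)·(1/10) + (5)·(4/5) = 24/5.
The best pure response is target 2 with expected payoff 24/5.

24/5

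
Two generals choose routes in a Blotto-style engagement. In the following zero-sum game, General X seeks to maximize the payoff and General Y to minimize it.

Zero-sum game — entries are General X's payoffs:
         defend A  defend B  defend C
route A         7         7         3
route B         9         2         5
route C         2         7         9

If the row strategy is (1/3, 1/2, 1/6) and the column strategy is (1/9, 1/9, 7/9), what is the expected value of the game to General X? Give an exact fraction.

Against (1/9, 1/9, 7/9), each row's expected payoff is route A: 35/9; route B: 46/9; route C: 8.
Taking the (1/3, 1/2, 1/6)-weighted average: (1/3)·(35/9) + (1/2)·(46/9) + (1/6)·(8) = 140/27.

140/27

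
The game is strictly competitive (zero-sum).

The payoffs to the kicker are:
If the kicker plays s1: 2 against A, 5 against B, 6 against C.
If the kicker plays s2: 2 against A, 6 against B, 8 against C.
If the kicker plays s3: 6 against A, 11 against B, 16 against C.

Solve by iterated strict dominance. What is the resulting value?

6

Column C is strictly dominated by A for the goalkeeper (2<6, 2<8, 6<16); eliminate C.
Column B is strictly dominated by A for the goalkeeper (2<5, 2<6, 6<11); eliminate B.
Row s2 is strictly dominated by row s3 (6>2); eliminate s2.
Row s1 is strictly dominated by row s3 (6>2); eliminate s1.
Only (s3, A) remains, with payoff 6.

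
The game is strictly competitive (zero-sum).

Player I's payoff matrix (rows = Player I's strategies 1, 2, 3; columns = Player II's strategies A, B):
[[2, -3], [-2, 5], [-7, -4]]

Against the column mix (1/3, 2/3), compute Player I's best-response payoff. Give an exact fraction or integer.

8/3

1: (2)·(1/3) + (-3)·(2/3) = -4/3.
2: (-2)·(1/3) + (5)·(2/3) = 8/3.
3: (-7)·(1/3) + (-4)·(2/3) = -5.
The best pure response is 2 with expected payoff 8/3.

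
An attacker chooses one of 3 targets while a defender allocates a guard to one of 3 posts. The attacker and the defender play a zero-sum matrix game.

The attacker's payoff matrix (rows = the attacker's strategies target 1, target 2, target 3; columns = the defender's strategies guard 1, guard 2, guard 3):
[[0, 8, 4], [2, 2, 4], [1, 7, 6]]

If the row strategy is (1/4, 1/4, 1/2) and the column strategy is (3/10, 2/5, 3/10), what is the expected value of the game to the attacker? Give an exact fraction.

Against (3/10, 2/5, 3/10), each row's expected payoff is target 1: 22/5; target 2: 13/5; target 3: 49/10.
Taking the (1/4, 1/4, 1/2)-weighted average: (1/4)·(22/5) + (1/4)·(13/5) + (1/2)·(49/10) = 21/5.

21/5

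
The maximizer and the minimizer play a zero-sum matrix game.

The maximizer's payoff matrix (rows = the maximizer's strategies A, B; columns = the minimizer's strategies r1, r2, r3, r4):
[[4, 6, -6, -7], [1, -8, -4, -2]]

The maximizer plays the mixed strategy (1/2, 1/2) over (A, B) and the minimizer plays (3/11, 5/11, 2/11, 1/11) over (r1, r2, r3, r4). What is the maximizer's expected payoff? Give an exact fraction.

Against (3/11, 5/11, 2/11, 1/11), each row's expected payoff is A: 23/11; B: -47/11.
Taking the (1/2, 1/2)-weighted average: (1/2)·(23/11) + (1/2)·(-47/11) = -12/11.

-12/11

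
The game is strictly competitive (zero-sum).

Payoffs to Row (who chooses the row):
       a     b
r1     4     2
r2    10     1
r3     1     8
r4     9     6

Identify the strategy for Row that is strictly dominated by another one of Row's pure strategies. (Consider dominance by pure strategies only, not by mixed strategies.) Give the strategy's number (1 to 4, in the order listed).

1

Compare r1 with r4: 9 > 4, 6 > 2.
So r4 strictly dominates r1 for Row; r1 is strictly dominated.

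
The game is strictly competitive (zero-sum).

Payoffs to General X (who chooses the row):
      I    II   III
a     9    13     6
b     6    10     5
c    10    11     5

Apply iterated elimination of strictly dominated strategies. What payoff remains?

6

Column II is strictly dominated by I for General Y (9<13, 6<10, 10<11); eliminate II.
Column I is strictly dominated by III for General Y (6<9, 5<6, 5<10); eliminate I.
Row b is strictly dominated by row a (6>5); eliminate b.
Row c is strictly dominated by row a (6>5); eliminate c.
Only (a, III) remains, with payoff 6.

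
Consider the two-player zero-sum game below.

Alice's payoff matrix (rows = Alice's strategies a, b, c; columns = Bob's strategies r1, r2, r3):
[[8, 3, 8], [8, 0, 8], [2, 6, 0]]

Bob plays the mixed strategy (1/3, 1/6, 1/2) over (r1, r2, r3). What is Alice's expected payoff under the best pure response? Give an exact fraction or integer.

a: (8)·(1/3) + (3)·(1/6) + (8)·(1/2) = 43/6.
b: (8)·(1/3) + (0)·(1/6) + (8)·(1/2) = 20/3.
c: (2)·(1/3) + (6)·(1/6) + (0)·(1/2) = 5/3.
The best pure response is a with expected payoff 43/6.

43/6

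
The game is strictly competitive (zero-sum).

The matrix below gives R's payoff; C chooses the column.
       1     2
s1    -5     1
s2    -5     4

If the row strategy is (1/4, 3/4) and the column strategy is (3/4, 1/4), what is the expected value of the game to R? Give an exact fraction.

-47/16

Against (3/4, 1/4), each row's expected payoff is s1: -7/2; s2: -11/4.
Taking the (1/4, 3/4)-weighted average: (1/4)·(-7/2) + (3/4)·(-11/4) = -47/16.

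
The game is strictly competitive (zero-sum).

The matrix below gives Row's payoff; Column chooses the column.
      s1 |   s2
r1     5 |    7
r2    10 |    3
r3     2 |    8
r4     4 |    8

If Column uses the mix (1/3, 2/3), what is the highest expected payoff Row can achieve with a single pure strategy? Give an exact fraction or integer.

r1: (5)·(1/3) + (7)·(2/3) = 19/3.
r2: (10)·(1/3) + (3)·(2/3) = 16/3.
r3: (2)·(1/3) + (8)·(2/3) = 6.
r4: (4)·(1/3) + (8)·(2/3) = 20/3.
The best pure response is r4 with expected payoff 20/3.

20/3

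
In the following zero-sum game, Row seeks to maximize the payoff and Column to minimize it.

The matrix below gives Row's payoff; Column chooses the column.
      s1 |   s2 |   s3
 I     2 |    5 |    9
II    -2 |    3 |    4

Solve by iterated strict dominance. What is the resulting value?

Column s3 is strictly dominated by s1 for Column (2<9, -2<4); eliminate s3.
Row II is strictly dominated by row I (2>-2, 5>3); eliminate II.
Column s2 is strictly dominated by s1 for Column (2<5); eliminate s2.
Only (I, s1) remains, with payoff 2.

2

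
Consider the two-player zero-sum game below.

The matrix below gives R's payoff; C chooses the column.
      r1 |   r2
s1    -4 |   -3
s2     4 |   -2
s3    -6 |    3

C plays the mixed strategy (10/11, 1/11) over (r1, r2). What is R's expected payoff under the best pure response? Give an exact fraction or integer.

38/11

s1: (-4)·(10/11) + (-3)·(1/11) = -43/11.
s2: (4)·(10/11) + (-2)·(1/11) = 38/11.
s3: (-6)·(10/11) + (3)·(1/11) = -57/11.
The best pure response is s2 with expected payoff 38/11.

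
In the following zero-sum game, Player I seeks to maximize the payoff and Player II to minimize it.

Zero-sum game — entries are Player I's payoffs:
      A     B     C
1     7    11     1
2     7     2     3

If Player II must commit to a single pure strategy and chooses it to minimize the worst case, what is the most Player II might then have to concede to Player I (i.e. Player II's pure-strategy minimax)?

The worst case (largest entry) in each column is A: 7, B: 11, C: 3.
The best (smallest) of these is 3.

3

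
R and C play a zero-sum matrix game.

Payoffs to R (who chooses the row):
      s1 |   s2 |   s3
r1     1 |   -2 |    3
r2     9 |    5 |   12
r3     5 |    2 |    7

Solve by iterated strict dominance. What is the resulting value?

Row r3 is strictly dominated by row r2 (9>5, 5>2, 12>7); eliminate r3.
Column s3 is strictly dominated by s1 for C (1<3, 9<12); eliminate s3.
Row r1 is strictly dominated by row r2 (9>1, 5>-2); eliminate r1.
Column s1 is strictly dominated by s2 for C (5<9); eliminate s1.
Only (r2, s2) remains, with payoff 5.

5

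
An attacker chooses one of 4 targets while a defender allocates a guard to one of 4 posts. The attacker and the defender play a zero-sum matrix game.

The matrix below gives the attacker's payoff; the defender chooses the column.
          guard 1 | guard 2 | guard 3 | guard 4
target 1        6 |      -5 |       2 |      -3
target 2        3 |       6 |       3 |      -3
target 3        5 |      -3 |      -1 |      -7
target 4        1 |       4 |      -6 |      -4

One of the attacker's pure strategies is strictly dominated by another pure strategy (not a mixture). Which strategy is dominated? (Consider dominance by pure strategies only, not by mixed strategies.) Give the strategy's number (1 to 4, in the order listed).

4

Compare target 4 with target 2: 3 > 1, 6 > 4, 3 > -6, -3 > -4.
So target 2 strictly dominates target 4 for the attacker; target 4 is strictly dominated.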